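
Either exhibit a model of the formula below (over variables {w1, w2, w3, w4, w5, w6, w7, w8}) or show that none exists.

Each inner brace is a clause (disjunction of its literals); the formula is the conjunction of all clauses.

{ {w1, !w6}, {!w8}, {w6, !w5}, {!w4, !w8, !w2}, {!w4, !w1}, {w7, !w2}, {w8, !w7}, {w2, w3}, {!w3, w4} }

w1=false; w2=false; w3=true; w4=true; w5=false; w6=false; w7=false; w8=false

(!w8) alone gives w8 = false.
(!w7) alone gives w7 = false.
(!w2) alone gives w2 = false.
(w3) alone gives w3 = true.
(w4) alone gives w4 = true.
(!w1) alone gives w1 = false.
(!w6) alone gives w6 = false.
(!w5) alone gives w5 = false.
This assignment satisfies each clause.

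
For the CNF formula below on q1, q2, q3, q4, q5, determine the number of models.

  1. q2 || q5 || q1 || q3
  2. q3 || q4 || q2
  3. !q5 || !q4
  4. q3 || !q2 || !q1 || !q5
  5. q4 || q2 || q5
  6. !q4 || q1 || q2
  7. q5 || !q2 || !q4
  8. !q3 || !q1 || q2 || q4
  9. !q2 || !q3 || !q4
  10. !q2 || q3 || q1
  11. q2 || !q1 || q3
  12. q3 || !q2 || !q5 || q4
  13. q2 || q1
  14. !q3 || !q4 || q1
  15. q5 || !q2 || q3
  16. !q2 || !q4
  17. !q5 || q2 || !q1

There are 2^5 = 32 truth assignments over (q1, q2, q3, q4, q5).
Split on q1. With q1 = true, the clauses containing q1 are satisfied and !q1 drops from the rest; 3 of the 2^4 = 16 assignments to the other variables satisfy what remains.
With q1 = false, by the same count on the reduced clause set, 2 assignments work.
Total: 3 + 2 = 5.

5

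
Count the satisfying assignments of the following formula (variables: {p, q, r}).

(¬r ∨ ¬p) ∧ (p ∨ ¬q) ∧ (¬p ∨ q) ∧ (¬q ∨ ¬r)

3

There are 2^3 = 8 truth assignments over (p, q, r).
Check each against the 4 clauses (columns in the order p, q, r):
  F F F  ✓ satisfies all
  F F T  ✓ satisfies all
  F T F  ✗ fails (p ∨ ¬q)
  F T T  ✗ fails (p ∨ ¬q)
  T F F  ✗ fails (¬p ∨ q)
  T F T  ✗ fails (¬r ∨ ¬p)
  T T F  ✓ satisfies all
  T T T  ✗ fails (¬r ∨ ¬p)
3 of the 8 rows are models.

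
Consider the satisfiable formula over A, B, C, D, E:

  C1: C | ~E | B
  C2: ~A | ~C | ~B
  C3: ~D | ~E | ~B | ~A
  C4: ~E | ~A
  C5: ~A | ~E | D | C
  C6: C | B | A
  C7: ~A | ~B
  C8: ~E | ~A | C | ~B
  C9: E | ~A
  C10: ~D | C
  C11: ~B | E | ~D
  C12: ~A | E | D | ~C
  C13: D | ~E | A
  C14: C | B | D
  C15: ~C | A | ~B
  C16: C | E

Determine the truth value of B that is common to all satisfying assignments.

False

Suppose B = 1.
From the singleton clause (~A), A = 0.
From the singleton clause (~C), C = 0.
From the singleton clause (~D), D = 0.
From the singleton clause (~E), E = 0.
Now (E) is unsatisfied and unit — conflict.
So every satisfying assignment has B = False.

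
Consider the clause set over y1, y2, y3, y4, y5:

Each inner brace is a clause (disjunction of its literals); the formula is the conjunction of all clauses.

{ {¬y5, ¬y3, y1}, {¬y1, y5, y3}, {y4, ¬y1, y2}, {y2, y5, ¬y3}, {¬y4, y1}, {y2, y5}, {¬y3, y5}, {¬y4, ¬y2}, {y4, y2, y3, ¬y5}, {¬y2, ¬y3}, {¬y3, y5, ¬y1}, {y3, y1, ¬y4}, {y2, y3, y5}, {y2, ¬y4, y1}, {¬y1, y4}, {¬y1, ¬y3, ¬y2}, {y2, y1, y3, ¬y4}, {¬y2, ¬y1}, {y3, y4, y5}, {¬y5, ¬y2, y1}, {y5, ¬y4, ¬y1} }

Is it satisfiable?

Satisfiable

Branch on y4: set y4 = True.
From the singleton clause (y1), y1 = True.
From the singleton clause (¬y2), y2 = False.
From the singleton clause (y5), y5 = True.
No clause remains; y3 is free.
A satisfying assignment: y1: True,  y2: False,  y3: False,  y4: True,  y5: True.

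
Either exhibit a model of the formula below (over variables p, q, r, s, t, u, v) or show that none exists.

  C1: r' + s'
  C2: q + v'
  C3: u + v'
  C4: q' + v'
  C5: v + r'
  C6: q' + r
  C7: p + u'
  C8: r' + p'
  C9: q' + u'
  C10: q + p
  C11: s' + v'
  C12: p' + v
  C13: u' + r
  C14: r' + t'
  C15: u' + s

UNSATISFIABLE

Try r = 0.
From the singleton clause (q'), q = 0.
From the singleton clause (v'), v = 0.
From the singleton clause (p), p = 1.
Now (p') is unsatisfied and unit — conflict.
So r must be the other value — set r = 1.
From the singleton clause (s'), s = 0.
From the singleton clause (v), v = 1.
From the singleton clause (q), q = 1.
Now (q') is unsatisfied and unit — conflict.
Both values of r lead to a conflict.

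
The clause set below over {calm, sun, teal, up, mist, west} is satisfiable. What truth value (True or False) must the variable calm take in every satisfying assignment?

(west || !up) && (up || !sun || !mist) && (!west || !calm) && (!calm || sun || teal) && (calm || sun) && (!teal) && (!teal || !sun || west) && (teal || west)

Suppose calm = true.
(!west) alone gives west = false.
(!up) alone gives up = false.
(!teal) alone gives teal = false.
That conflicts with the unit clause (teal).
So every satisfying assignment has calm = False.

False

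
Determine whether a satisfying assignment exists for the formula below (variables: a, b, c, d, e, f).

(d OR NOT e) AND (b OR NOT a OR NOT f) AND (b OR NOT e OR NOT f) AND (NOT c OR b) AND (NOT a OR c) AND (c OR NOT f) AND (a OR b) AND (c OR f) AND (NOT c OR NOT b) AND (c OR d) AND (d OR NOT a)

No

Branch on d: set d = true.
Branch on c: set c = false.
Unit clause (NOT a) forces a = false.
Unit clause (NOT f) forces f = false.
Now (f) is unsatisfied and unit — conflict.
So c must be the other value — set c = true.
Unit clause (b) forces b = true.
Now (NOT b) is unsatisfied and unit — conflict.
Neither c = true nor c = false works.
So d must be the other value — set d = false.
Unit clause (NOT e) forces e = false.
Unit clause (c) forces c = true.
Unit clause (b) forces b = true.
Now (NOT b) is unsatisfied and unit — conflict.
Neither d = true nor d = false works.
No assignment satisfies every clause.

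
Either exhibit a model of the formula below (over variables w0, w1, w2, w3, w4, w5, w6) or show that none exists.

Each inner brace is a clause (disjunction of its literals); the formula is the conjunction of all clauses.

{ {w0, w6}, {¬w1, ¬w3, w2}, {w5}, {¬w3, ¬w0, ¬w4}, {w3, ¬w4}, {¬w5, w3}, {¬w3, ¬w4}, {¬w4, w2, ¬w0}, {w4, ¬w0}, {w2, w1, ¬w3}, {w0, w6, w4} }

w0=False, w1=False, w2=True, w3=True, w4=False, w5=True, w6=True

The clause (w5) is unit, so w5 = True.
The clause (w3) is unit, so w3 = True.
The clause (¬w4) is unit, so w4 = False.
The clause (¬w0) is unit, so w0 = False.
The clause (w6) is unit, so w6 = True.
Suppose w1 = False.
The clause (w2) is unit, so w2 = True.
Every clause now holds.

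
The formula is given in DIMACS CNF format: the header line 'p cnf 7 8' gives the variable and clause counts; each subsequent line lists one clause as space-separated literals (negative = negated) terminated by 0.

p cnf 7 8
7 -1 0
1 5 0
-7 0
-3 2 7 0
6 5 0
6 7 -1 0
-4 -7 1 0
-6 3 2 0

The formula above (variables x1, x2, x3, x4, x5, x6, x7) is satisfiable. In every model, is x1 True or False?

False

Suppose x1 = True.
(x7) alone gives x7 = True.
But (¬x7) is also a unit clause — contradiction.
So every satisfying assignment has x1 = False.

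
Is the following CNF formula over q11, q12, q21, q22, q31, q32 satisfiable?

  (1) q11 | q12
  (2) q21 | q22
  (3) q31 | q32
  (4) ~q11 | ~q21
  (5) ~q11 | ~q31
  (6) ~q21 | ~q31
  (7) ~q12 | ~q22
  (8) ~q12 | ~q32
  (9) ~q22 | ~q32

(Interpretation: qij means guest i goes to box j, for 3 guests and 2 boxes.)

No, unsatisfiable

Suppose q11 = 1.
(~q21) alone gives q21 = 0.
(q22) alone gives q22 = 1.
(~q31) alone gives q31 = 0.
(q32) alone gives q32 = 1.
But (~q32) is also a unit clause — contradiction.
That branch fails; take q11 = 0 instead.
(q12) alone gives q12 = 1.
(~q22) alone gives q22 = 0.
(q21) alone gives q21 = 1.
(~q31) alone gives q31 = 0.
(q32) alone gives q32 = 1.
But (~q32) is also a unit clause — contradiction.
Both values of q11 lead to a conflict.
No assignment satisfies every clause.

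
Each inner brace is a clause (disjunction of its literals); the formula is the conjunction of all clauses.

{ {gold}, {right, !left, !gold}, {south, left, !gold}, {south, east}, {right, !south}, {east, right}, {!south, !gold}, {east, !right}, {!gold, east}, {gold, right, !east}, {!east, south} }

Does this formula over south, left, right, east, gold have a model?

No, unsatisfiable

From the singleton clause (gold), gold = true.
From the singleton clause (!south), south = false.
From the singleton clause (left), left = true.
From the singleton clause (right), right = true.
From the singleton clause (east), east = true.
But (!east) is also a unit clause — contradiction.
No assignment satisfies every clause.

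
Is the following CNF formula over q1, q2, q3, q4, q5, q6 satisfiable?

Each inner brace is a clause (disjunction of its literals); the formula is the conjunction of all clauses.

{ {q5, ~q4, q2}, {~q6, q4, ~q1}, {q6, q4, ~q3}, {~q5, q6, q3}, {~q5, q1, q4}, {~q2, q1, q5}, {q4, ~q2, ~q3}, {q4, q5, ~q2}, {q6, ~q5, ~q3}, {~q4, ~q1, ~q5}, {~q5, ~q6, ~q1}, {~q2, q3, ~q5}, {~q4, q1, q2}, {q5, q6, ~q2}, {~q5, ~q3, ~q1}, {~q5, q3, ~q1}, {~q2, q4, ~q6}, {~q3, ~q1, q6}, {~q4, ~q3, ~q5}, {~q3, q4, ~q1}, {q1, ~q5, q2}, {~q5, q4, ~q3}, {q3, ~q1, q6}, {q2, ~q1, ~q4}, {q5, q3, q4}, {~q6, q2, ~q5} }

Try q5 = 0.
Try q4 = 1.
(q2) alone gives q2 = 1.
(q1) alone gives q1 = 1.
(q6) alone gives q6 = 1.
All clauses hold; q3 can take either value.
A satisfying assignment: q1=1, q2=1, q3=0, q4=1, q5=0, q6=1.

Satisfiable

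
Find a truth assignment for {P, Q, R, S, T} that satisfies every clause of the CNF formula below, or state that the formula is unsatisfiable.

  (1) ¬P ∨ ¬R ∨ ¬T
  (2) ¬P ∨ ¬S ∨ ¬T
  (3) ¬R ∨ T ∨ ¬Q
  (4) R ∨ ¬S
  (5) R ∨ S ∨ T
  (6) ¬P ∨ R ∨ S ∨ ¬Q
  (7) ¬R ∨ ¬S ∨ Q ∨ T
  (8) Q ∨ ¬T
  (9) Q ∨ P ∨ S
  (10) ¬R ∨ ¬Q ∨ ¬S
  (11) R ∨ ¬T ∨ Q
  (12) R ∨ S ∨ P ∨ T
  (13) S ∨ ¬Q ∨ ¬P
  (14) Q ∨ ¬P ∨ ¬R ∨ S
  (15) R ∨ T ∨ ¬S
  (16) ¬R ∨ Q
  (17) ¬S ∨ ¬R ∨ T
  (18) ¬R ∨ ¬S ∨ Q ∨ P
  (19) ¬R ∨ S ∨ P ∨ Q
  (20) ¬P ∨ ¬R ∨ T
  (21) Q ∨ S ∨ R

Try R = True.
From the singleton clause (Q), Q = True.
From the singleton clause (T), T = True.
From the singleton clause (¬P), P = False.
From the singleton clause (¬S), S = False.
Every clause now holds.

P ↦ False; Q ↦ True; R ↦ True; S ↦ False; T ↦ True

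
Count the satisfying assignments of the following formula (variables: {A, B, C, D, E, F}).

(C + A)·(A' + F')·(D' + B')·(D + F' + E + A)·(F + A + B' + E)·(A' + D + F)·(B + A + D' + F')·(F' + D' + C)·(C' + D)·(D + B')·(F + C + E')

There are 2^6 = 64 truth assignments over (A, B, C, D, E, F).
Split on C. With C = 1, the clauses containing C are satisfied and C' drops from the rest; 4 of the 2^5 = 32 assignments to the other variables satisfy what remains.
With C = 0, by the same count on the reduced clause set, 1 assignment works.
(One model: A=F, B=F, C=T, D=T, E=F, F=F.)
Total: 4 + 1 = 5.

5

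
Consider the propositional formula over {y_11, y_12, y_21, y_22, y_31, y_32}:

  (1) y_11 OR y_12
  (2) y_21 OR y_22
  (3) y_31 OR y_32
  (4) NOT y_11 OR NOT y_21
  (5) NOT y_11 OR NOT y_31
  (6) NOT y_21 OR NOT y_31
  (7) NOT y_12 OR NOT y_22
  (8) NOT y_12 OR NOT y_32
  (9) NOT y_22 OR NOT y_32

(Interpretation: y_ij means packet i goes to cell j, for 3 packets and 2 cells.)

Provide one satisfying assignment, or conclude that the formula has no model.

Branch on y_11: set y_11 = true.
Unit clause (NOT y_21) forces y_21 = false.
Unit clause (y_22) forces y_22 = true.
Unit clause (NOT y_31) forces y_31 = false.
Unit clause (y_32) forces y_32 = true.
But (NOT y_32) is also a unit clause — contradiction.
That branch fails; take y_11 = false instead.
Unit clause (y_12) forces y_12 = true.
Unit clause (NOT y_22) forces y_22 = false.
Unit clause (y_21) forces y_21 = true.
Unit clause (NOT y_31) forces y_31 = false.
Unit clause (y_32) forces y_32 = true.
But (NOT y_32) is also a unit clause — contradiction.
Neither y_11 = true nor y_11 = false works.

UNSATISFIABLE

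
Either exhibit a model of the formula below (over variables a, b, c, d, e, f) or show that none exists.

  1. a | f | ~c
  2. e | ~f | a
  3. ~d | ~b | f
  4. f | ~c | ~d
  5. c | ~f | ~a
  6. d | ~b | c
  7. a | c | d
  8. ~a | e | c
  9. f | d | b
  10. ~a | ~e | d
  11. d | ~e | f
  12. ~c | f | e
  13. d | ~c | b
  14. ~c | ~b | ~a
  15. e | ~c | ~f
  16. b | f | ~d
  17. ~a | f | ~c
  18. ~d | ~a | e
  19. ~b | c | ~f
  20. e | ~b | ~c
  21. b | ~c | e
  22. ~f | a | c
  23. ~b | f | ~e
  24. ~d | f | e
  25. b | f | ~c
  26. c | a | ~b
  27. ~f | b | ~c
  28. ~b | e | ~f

a=0; b=1; c=1; d=1; e=1; f=1

Try a = 0.
Try f = 1.
Unit clause (e) forces e = 1.
Unit clause (c) forces c = 1.
Unit clause (b) forces b = 1.
All clauses hold; d can take either value.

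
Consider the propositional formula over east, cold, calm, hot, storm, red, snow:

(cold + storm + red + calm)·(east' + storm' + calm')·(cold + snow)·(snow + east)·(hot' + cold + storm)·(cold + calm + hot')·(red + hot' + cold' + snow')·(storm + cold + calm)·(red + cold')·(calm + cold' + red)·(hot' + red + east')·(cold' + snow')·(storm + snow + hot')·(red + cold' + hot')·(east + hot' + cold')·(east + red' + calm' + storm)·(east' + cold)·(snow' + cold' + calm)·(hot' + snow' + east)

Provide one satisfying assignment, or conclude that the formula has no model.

east ↦ 0; cold ↦ 0; calm ↦ 1; hot ↦ 0; storm ↦ 1; red ↦ 0; snow ↦ 1

Branch on cold: set cold = 0.
From the singleton clause (snow), snow = 1.
From the singleton clause (east'), east = 0.
From the singleton clause (hot'), hot = 0.
Branch on storm: set storm = 1.
Every clause is now satisfied; calm, red are unconstrained.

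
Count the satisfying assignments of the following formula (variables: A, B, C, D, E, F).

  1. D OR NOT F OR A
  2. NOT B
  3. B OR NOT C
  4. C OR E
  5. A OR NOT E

4

There are 2^6 = 64 truth assignments over (A, B, C, D, E, F).
Split on D. With D = true, the clauses containing D are satisfied and NOT D drops from the rest; 2 of the 2^5 = 32 assignments to the other variables satisfy what remains.
With D = false, by the same count on the reduced clause set, 2 assignments work.
(One model: A=T, B=F, C=F, D=F, E=T, F=F.)
Total: 2 + 2 = 4.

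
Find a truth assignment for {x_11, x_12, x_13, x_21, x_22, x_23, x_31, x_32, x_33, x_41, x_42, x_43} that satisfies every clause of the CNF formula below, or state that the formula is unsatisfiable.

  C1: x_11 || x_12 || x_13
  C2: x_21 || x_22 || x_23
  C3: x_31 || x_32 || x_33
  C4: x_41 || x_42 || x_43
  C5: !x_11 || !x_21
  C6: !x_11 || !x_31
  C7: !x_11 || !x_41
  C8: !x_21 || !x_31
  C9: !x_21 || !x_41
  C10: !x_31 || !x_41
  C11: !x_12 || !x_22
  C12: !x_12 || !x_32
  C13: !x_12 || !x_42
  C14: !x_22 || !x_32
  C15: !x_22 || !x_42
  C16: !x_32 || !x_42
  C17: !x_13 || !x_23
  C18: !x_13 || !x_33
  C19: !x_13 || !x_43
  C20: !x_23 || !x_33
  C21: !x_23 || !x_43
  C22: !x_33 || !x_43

UNSATISFIABLE

Suppose x_11 = false.
Suppose x_12 = true.
The clause (!x_22) is unit, so x_22 = false.
The clause (!x_32) is unit, so x_32 = false.
The clause (!x_42) is unit, so x_42 = false.
Suppose x_21 = true.
The clause (!x_31) is unit, so x_31 = false.
The clause (x_33) is unit, so x_33 = true.
The clause (!x_41) is unit, so x_41 = false.
The clause (x_43) is unit, so x_43 = true.
But (!x_43) is also a unit clause — contradiction.
Backtrack on x_21: now try x_21 = false.
The clause (x_23) is unit, so x_23 = true.
The clause (!x_13) is unit, so x_13 = false.
The clause (!x_33) is unit, so x_33 = false.
The clause (x_31) is unit, so x_31 = true.
The clause (!x_41) is unit, so x_41 = false.
The clause (x_43) is unit, so x_43 = true.
But (!x_43) is also a unit clause — contradiction.
Either choice for x_21 ends in contradiction.
Backtrack on x_12: now try x_12 = false.
The clause (x_13) is unit, so x_13 = true.
The clause (!x_23) is unit, so x_23 = false.
The clause (!x_33) is unit, so x_33 = false.
The clause (!x_43) is unit, so x_43 = false.
Suppose x_21 = true.
The clause (!x_31) is unit, so x_31 = false.
The clause (x_32) is unit, so x_32 = true.
The clause (!x_41) is unit, so x_41 = false.
The clause (x_42) is unit, so x_42 = true.
But (!x_42) is also a unit clause — contradiction.
Backtrack on x_21: now try x_21 = false.
The clause (x_22) is unit, so x_22 = true.
The clause (!x_32) is unit, so x_32 = false.
The clause (x_31) is unit, so x_31 = true.
The clause (!x_41) is unit, so x_41 = false.
The clause (x_42) is unit, so x_42 = true.
But (!x_42) is also a unit clause — contradiction.
Either choice for x_21 ends in contradiction.
Either choice for x_12 ends in contradiction.
Backtrack on x_11: now try x_11 = true.
The clause (!x_21) is unit, so x_21 = false.
The clause (!x_31) is unit, so x_31 = false.
The clause (!x_41) is unit, so x_41 = false.
Suppose x_22 = true.
The clause (!x_12) is unit, so x_12 = false.
The clause (!x_32) is unit, so x_32 = false.
The clause (x_33) is unit, so x_33 = true.
The clause (!x_42) is unit, so x_42 = false.
The clause (x_43) is unit, so x_43 = true.
But (!x_43) is also a unit clause — contradiction.
Backtrack on x_22: now try x_22 = false.
The clause (x_23) is unit, so x_23 = true.
The clause (!x_13) is unit, so x_13 = false.
The clause (!x_33) is unit, so x_33 = false.
The clause (x_32) is unit, so x_32 = true.
The clause (!x_12) is unit, so x_12 = false.
The clause (!x_42) is unit, so x_42 = false.
The clause (x_43) is unit, so x_43 = true.
But (!x_43) is also a unit clause — contradiction.
Either choice for x_22 ends in contradiction.
Either choice for x_11 ends in contradiction.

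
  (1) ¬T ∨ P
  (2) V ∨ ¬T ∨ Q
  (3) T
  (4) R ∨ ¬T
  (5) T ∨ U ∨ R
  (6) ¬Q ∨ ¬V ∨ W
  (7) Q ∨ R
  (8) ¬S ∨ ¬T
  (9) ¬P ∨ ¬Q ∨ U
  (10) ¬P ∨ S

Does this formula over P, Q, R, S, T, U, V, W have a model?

No, unsatisfiable

From the singleton clause (T), T = True.
From the singleton clause (P), P = True.
From the singleton clause (R), R = True.
From the singleton clause (¬S), S = False.
But (S) is also a unit clause — contradiction.
No assignment satisfies every clause.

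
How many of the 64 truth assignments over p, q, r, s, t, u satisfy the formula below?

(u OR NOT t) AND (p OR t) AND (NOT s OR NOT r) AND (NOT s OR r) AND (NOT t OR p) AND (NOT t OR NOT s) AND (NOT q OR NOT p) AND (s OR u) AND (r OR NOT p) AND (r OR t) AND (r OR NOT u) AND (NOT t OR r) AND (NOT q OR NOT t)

2

There are 2^6 = 64 truth assignments over (p, q, r, s, t, u).
Split on u. With u = true, the clauses containing u are satisfied and NOT u drops from the rest; 2 of the 2^5 = 32 assignments to the other variables satisfy what remains.
With u = false, by the same count on the reduced clause set, 0 assignments work.
(One model: p=T, q=F, r=T, s=F, t=F, u=T.)
Total: 2 + 0 = 2.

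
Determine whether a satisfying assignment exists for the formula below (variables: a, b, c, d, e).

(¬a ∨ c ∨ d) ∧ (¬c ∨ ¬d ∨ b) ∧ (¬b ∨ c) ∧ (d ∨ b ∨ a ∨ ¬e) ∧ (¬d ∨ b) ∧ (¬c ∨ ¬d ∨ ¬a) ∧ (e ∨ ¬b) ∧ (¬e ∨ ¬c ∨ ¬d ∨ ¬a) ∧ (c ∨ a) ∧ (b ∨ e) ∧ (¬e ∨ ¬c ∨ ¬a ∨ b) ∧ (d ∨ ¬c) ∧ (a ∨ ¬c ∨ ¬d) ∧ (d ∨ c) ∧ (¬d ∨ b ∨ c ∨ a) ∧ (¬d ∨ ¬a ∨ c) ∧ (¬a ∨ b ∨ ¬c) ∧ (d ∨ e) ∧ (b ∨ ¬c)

Case b = False:
From the singleton clause (¬d), d = False.
From the singleton clause (e), e = True.
From the singleton clause (a), a = True.
From the singleton clause (c), c = True.
Now (¬c) is unsatisfied and unit — conflict.
Backtrack on b: now try b = True.
From the singleton clause (c), c = True.
From the singleton clause (e), e = True.
From the singleton clause (d), d = True.
From the singleton clause (¬a), a = False.
Now (a) is unsatisfied and unit — conflict.
Both values of b lead to a conflict.
No assignment satisfies every clause.

No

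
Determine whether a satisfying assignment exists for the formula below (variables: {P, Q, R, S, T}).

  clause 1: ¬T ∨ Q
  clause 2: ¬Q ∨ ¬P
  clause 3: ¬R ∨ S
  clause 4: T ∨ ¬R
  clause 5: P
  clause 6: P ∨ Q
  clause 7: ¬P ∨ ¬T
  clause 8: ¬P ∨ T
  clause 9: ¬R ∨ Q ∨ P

From the singleton clause (P), P = True.
From the singleton clause (¬Q), Q = False.
From the singleton clause (¬T), T = False.
Now (T) is unsatisfied and unit — conflict.
No assignment satisfies every clause.

No, unsatisfiable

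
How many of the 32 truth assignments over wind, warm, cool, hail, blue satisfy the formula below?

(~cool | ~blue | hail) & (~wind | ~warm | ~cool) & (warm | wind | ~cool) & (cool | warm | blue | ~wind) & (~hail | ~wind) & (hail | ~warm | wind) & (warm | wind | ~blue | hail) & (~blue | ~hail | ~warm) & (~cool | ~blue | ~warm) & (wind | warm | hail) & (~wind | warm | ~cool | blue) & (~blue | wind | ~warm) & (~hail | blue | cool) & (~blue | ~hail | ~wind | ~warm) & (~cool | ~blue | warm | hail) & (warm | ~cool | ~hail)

5

There are 2^5 = 32 truth assignments over (wind, warm, cool, hail, blue).
Split on blue. With blue = 1, the clauses containing blue are satisfied and ~blue drops from the rest; 3 of the 2^4 = 16 assignments to the other variables satisfy what remains.
With blue = 0, by the same count on the reduced clause set, 2 assignments work.
Total: 3 + 2 = 5.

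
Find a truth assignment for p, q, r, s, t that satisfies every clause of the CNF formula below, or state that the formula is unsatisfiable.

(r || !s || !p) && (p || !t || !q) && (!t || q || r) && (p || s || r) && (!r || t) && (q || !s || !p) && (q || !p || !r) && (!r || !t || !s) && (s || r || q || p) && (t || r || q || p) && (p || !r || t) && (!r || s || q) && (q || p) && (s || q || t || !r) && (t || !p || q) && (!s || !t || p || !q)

p ↦ true,  q ↦ true,  r ↦ true,  s ↦ false,  t ↦ true

Try r = true.
The clause (t) is unit, so t = true.
The clause (!s) is unit, so s = false.
The clause (q) is unit, so q = true.
The clause (p) is unit, so p = true.
All clauses are satisfied.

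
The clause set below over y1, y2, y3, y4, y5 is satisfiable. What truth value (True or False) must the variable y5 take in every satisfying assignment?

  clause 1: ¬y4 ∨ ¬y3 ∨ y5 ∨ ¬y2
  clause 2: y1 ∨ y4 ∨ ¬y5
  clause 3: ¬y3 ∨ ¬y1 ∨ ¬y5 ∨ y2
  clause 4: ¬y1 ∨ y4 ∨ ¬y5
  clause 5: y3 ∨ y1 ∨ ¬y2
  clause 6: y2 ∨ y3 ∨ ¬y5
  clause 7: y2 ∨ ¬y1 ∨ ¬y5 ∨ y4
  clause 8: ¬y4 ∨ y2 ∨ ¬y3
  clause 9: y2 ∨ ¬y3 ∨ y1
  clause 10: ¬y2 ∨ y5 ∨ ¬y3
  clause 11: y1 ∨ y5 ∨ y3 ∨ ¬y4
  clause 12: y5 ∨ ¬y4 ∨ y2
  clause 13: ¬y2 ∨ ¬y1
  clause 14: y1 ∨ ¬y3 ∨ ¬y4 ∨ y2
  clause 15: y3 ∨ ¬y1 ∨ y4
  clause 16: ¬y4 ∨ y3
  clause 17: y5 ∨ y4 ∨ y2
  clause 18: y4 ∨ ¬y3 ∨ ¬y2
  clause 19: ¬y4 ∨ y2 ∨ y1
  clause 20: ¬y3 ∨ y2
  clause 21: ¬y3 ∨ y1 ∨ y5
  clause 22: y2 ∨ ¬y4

True

Suppose y5 = False.
Case y2 = False:
(¬y4) alone gives y4 = False.
That conflicts with the unit clause (y4).
So y2 must be the other value — set y2 = True.
(¬y3) alone gives y3 = False.
(y1) alone gives y1 = True.
That conflicts with the unit clause (¬y1).
Both values of y2 lead to a conflict.
So every satisfying assignment has y5 = True.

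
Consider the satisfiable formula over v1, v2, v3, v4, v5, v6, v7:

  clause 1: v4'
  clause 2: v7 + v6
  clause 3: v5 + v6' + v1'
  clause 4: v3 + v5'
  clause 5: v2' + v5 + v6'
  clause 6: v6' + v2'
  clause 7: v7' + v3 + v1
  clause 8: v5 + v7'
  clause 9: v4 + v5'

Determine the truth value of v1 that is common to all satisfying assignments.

Suppose v1 = 1.
From the singleton clause (v4'), v4 = 0.
From the singleton clause (v5'), v5 = 0.
From the singleton clause (v6'), v6 = 0.
From the singleton clause (v7), v7 = 1.
Now (v7') is unsatisfied and unit — conflict.
So every satisfying assignment has v1 = False.

False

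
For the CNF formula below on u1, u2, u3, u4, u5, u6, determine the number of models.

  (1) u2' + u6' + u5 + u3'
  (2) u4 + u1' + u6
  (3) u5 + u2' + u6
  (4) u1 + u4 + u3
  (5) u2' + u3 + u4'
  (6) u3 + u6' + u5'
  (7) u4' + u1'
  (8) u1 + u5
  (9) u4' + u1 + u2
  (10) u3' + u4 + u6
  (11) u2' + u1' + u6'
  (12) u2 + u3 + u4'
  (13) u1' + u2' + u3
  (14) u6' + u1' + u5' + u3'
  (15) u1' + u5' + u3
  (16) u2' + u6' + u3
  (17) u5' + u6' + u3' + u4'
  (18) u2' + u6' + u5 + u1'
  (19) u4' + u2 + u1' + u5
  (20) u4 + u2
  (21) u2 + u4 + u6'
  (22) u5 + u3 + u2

There are 2^6 = 64 truth assignments over (u1, u2, u3, u4, u5, u6).
Split on u1. With u1 = 1, the clauses containing u1 are satisfied and u1' drops from the rest; 0 of the 2^5 = 32 assignments to the other variables satisfy what remains.
With u1 = 0, by the same count on the reduced clause set, 2 assignments work.
(One model: u1=F, u2=T, u3=T, u4=F, u5=T, u6=T.)
Total: 0 + 2 = 2.

2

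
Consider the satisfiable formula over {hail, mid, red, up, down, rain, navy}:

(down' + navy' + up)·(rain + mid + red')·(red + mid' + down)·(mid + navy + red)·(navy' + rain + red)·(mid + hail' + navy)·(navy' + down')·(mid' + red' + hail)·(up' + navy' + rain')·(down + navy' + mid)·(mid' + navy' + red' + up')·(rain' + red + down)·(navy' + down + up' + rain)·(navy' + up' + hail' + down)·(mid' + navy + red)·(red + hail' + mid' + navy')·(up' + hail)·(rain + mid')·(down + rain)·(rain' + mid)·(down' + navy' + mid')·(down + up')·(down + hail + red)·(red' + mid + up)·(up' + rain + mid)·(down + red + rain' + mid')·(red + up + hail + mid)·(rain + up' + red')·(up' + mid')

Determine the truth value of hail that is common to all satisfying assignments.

True

Suppose hail = 0.
Unit clause (up') forces up = 0.
Branch on down: set down = 0.
Unit clause (rain) forces rain = 1.
Unit clause (red) forces red = 1.
Unit clause (mid') forces mid = 0.
That conflicts with the unit clause (mid).
That branch fails; take down = 1 instead.
Unit clause (navy') forces navy = 0.
Branch on mid: set mid = 1.
Unit clause (red') forces red = 0.
That conflicts with the unit clause (red).
That branch fails; take mid = 0 instead.
Unit clause (red) forces red = 1.
That conflicts with the unit clause (red').
Either choice for mid ends in contradiction.
Either choice for down ends in contradiction.
So every satisfying assignment has hail = True.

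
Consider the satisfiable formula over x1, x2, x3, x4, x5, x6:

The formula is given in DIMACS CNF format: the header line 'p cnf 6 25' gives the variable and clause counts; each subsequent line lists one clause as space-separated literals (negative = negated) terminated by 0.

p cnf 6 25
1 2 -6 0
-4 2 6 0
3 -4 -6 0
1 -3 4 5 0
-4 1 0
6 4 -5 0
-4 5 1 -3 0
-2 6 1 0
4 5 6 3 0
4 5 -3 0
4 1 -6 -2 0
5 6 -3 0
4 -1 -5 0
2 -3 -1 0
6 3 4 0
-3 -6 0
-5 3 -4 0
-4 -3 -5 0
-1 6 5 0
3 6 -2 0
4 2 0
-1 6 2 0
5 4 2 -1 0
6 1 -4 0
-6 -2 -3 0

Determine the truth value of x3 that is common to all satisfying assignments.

False

Suppose x3 = True.
Unit clause (¬x6) forces x6 = False.
Unit clause (x5) forces x5 = True.
Unit clause (x4) forces x4 = True.
Now (¬x4) is unsatisfied and unit — conflict.
So every satisfying assignment has x3 = False.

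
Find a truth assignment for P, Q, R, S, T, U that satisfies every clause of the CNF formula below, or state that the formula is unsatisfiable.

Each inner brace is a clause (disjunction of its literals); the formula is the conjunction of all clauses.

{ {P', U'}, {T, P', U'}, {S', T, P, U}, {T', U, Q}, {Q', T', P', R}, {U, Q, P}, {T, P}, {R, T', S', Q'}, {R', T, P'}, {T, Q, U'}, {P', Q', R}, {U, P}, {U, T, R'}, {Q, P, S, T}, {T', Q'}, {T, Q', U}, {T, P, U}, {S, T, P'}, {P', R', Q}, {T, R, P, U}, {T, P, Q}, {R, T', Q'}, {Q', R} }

P=0,  Q=0,  R=0,  S=0,  T=1,  U=1

Branch on P: set P = 0.
Unit clause (T) forces T = 1.
Unit clause (U) forces U = 1.
Unit clause (Q') forces Q = 0.
No clause remains; R, S are free.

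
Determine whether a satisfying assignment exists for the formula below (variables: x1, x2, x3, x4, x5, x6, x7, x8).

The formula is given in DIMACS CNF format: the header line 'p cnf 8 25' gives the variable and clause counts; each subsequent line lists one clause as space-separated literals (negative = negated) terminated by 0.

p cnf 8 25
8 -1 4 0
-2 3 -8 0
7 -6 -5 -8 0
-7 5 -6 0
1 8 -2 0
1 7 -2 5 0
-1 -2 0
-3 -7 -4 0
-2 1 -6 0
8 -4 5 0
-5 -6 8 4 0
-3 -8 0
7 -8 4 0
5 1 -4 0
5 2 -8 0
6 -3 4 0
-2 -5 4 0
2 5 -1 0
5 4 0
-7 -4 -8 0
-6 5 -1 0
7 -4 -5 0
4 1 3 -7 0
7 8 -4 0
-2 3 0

Yes, satisfiable

Case x1 = False:
Case x8 = False:
The clause (¬x2) is unit, so x2 = False.
Case x4 = True:
The clause (x5) is unit, so x5 = True.
The clause (x7) is unit, so x7 = True.
The clause (¬x3) is unit, so x3 = False.
No clause remains; x6 is free.
A satisfying assignment: x1 ↦ False; x2 ↦ False; x3 ↦ False; x4 ↦ True; x5 ↦ True; x6 ↦ True; x7 ↦ True; x8 ↦ False.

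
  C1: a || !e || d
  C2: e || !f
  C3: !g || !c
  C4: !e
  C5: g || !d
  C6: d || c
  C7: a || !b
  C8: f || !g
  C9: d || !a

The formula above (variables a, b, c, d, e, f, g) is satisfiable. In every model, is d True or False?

False

Suppose d = true.
The clause (!e) is unit, so e = false.
The clause (!f) is unit, so f = false.
The clause (g) is unit, so g = true.
Now (!g) is unsatisfied and unit — conflict.
So every satisfying assignment has d = False.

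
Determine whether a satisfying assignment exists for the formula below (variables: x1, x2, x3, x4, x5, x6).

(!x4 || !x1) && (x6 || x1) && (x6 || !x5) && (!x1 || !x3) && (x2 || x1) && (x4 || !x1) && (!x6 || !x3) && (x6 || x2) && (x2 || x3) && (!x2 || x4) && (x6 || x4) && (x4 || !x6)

Yes, satisfiable

Suppose x4 = true.
(!x1) alone gives x1 = false.
(x6) alone gives x6 = true.
(x2) alone gives x2 = true.
(!x3) alone gives x3 = false.
No clause remains; x5 is free.
A satisfying assignment: x1=false, x2=true, x3=false, x4=true, x5=true, x6=true.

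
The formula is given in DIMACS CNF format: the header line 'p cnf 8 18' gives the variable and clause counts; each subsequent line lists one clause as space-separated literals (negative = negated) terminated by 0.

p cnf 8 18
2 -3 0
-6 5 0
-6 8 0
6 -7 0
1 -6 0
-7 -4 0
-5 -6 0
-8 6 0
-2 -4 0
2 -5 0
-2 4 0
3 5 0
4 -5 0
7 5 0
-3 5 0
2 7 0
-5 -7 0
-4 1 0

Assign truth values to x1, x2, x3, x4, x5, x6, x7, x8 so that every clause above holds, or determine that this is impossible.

Suppose x2 = True.
(¬x4) alone gives x4 = False.
Now (x4) is unsatisfied and unit — conflict.
That branch fails; take x2 = False instead.
(¬x3) alone gives x3 = False.
(¬x5) alone gives x5 = False.
Now (x5) is unsatisfied and unit — conflict.
Either choice for x2 ends in contradiction.

UNSATISFIABLE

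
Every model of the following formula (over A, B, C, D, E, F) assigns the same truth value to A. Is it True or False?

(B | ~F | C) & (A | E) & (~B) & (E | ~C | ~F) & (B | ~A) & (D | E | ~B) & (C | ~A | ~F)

Suppose A = 1.
From the singleton clause (~B), B = 0.
Now (B) is unsatisfied and unit — conflict.
So every satisfying assignment has A = False.

False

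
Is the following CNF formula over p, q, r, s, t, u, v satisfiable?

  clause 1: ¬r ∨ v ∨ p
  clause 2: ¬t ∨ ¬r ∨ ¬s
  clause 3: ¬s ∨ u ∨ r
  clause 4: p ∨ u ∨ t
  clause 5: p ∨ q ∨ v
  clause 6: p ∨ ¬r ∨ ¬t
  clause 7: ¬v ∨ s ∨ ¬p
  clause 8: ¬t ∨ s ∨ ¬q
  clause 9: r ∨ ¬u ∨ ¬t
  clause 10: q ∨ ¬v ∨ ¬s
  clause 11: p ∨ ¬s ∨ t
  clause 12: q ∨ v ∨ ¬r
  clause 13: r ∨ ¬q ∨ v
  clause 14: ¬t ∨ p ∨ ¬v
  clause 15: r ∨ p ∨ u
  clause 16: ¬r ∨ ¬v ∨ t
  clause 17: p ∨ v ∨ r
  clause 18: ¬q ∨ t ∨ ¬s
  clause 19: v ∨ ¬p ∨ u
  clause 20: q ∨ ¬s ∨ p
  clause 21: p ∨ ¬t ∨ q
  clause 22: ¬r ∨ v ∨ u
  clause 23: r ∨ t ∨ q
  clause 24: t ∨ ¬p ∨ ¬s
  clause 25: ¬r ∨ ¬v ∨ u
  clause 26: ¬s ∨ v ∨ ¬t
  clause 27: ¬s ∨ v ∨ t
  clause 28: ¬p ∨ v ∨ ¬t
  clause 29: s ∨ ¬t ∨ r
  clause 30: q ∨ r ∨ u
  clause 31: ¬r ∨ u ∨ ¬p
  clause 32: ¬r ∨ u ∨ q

Yes

Suppose r = True.
Suppose v = False.
Unit clause (p) forces p = True.
Unit clause (q) forces q = True.
Unit clause (u) forces u = True.
Unit clause (¬t) forces t = False.
Unit clause (¬s) forces s = False.
This assignment satisfies each clause.
A satisfying assignment: p=True; q=True; r=True; s=False; t=False; u=True; v=False.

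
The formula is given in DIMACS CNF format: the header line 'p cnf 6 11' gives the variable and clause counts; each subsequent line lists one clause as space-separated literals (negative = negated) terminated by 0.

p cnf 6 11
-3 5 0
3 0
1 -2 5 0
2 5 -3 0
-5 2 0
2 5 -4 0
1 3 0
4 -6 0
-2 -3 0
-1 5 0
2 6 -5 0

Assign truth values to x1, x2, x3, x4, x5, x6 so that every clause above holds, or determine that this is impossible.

UNSATISFIABLE

(x3) alone gives x3 = True.
(x5) alone gives x5 = True.
(x2) alone gives x2 = True.
That conflicts with the unit clause (¬x2).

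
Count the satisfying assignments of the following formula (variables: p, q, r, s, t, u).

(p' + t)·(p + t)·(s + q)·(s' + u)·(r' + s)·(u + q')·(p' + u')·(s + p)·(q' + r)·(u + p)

There are 2^6 = 64 truth assignments over (p, q, r, s, t, u).
Split on u. With u = 1, the clauses containing u are satisfied and u' drops from the rest; 3 of the 2^5 = 32 assignments to the other variables satisfy what remains.
With u = 0, by the same count on the reduced clause set, 0 assignments work.
Total: 3 + 0 = 3.

3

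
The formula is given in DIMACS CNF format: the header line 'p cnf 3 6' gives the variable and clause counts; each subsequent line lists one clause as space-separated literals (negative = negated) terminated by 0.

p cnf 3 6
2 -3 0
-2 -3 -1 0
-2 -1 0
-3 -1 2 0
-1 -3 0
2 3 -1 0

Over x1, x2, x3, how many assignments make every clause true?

3

There are 2^3 = 8 truth assignments over (x1, x2, x3).
Check each against the 6 clauses (columns in the order x1, x2, x3):
  F F F  ✓ satisfies all
  F F T  ✗ fails (x2 ∨ ¬x3)
  F T F  ✓ satisfies all
  F T T  ✓ satisfies all
  T F F  ✗ fails (x2 ∨ x3 ∨ ¬x1)
  T F T  ✗ fails (x2 ∨ ¬x3)
  T T F  ✗ fails (¬x2 ∨ ¬x1)
  T T T  ✗ fails (¬x2 ∨ ¬x3 ∨ ¬x1)
3 of the 8 rows are models.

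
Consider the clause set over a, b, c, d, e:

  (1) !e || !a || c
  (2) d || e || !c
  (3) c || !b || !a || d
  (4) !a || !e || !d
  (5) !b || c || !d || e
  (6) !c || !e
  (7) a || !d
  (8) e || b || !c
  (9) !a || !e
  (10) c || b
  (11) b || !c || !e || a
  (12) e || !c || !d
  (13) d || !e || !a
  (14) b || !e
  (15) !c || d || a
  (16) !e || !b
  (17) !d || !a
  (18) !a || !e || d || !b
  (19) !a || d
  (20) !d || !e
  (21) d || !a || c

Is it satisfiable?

Yes

Suppose c = false.
From the singleton clause (b), b = true.
From the singleton clause (!e), e = false.
From the singleton clause (!d), d = false.
From the singleton clause (!a), a = false.
All clauses are satisfied.
A satisfying assignment: a ↦ false; b ↦ true; c ↦ false; d ↦ false; e ↦ false.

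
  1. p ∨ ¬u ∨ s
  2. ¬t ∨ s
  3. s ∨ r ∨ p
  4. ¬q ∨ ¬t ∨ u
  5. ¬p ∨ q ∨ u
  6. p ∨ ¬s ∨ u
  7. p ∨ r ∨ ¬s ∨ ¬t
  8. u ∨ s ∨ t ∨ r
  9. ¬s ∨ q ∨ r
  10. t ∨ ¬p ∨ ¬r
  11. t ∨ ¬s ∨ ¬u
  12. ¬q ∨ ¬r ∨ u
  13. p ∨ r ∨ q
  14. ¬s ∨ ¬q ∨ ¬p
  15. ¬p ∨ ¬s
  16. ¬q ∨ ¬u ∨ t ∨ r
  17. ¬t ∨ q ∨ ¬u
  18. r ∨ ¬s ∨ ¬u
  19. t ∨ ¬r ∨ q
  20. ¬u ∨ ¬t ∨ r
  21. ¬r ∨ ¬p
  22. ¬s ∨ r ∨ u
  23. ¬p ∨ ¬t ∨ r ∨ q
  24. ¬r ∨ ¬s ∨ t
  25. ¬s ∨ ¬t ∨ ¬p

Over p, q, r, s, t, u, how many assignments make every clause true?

2

There are 2^6 = 64 truth assignments over (p, q, r, s, t, u).
Split on t. With t = True, the clauses containing t are satisfied and ¬t drops from the rest; 1 of the 2^5 = 32 assignments to the other variables satisfy what remains.
With t = False, by the same count on the reduced clause set, 1 assignment works.
(One model: p=F, q=T, r=T, s=T, t=T, u=T.)
Total: 1 + 1 = 2.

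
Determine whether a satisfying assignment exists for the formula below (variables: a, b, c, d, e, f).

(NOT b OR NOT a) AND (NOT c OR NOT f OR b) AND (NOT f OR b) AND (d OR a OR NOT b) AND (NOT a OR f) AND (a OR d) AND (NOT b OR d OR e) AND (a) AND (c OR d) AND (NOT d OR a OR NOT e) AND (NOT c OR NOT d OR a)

Unsatisfiable

The clause (a) is unit, so a = true.
The clause (NOT b) is unit, so b = false.
The clause (NOT f) is unit, so f = false.
But (f) is also a unit clause — contradiction.
No assignment satisfies every clause.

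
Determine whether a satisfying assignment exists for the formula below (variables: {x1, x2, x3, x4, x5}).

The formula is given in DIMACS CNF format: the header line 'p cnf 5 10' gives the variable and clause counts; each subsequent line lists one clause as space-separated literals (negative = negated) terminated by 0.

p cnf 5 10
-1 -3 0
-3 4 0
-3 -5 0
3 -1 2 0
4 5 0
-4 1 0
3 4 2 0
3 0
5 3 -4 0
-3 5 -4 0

Unsatisfiable

(x3) alone gives x3 = True.
(¬x1) alone gives x1 = False.
(x4) alone gives x4 = True.
That conflicts with the unit clause (¬x4).
No assignment satisfies every clause.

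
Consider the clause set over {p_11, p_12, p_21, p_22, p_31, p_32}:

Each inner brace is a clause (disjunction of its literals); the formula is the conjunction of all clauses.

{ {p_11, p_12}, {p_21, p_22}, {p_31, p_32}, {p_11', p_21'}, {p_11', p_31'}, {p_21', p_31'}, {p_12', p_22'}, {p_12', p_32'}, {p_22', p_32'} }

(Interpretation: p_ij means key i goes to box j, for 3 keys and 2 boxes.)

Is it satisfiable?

Unsatisfiable

Suppose p_11 = 1.
(p_21') alone gives p_21 = 0.
(p_22) alone gives p_22 = 1.
(p_31') alone gives p_31 = 0.
(p_32) alone gives p_32 = 1.
That conflicts with the unit clause (p_32').
Undo p_11 and try p_11 = 0.
(p_12) alone gives p_12 = 1.
(p_22') alone gives p_22 = 0.
(p_21) alone gives p_21 = 1.
(p_31') alone gives p_31 = 0.
(p_32) alone gives p_32 = 1.
That conflicts with the unit clause (p_32').
Neither p_11 = 1 nor p_11 = 0 works.
No assignment satisfies every clause.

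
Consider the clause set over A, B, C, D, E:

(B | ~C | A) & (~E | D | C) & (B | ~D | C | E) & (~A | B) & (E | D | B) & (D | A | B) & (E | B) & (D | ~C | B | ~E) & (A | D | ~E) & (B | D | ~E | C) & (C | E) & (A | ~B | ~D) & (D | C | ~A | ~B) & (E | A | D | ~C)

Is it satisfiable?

Case A = 0:
Case B = 0:
The clause (~C) is unit, so C = 0.
The clause (D) is unit, so D = 1.
The clause (E) is unit, so E = 1.
All clauses are satisfied.
A satisfying assignment: A ↦ 0,  B ↦ 0,  C ↦ 0,  D ↦ 1,  E ↦ 1.

Yes, satisfiable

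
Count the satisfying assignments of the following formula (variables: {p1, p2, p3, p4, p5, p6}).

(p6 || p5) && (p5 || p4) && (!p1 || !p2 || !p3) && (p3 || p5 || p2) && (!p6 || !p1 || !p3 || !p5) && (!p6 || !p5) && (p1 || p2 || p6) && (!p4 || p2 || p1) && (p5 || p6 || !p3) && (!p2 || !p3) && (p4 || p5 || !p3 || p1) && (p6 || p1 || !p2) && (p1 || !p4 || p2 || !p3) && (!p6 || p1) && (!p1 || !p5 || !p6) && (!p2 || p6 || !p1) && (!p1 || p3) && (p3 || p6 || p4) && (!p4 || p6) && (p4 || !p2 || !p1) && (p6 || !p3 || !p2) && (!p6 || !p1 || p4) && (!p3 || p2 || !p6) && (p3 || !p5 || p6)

There are 2^6 = 64 truth assignments over (p1, p2, p3, p4, p5, p6).
Split on p4. With p4 = true, the clauses containing p4 are satisfied and !p4 drops from the rest; 0 of the 2^5 = 32 assignments to the other variables satisfy what remains.
With p4 = false, by the same count on the reduced clause set, 1 assignment works.
Total: 0 + 1 = 1.

1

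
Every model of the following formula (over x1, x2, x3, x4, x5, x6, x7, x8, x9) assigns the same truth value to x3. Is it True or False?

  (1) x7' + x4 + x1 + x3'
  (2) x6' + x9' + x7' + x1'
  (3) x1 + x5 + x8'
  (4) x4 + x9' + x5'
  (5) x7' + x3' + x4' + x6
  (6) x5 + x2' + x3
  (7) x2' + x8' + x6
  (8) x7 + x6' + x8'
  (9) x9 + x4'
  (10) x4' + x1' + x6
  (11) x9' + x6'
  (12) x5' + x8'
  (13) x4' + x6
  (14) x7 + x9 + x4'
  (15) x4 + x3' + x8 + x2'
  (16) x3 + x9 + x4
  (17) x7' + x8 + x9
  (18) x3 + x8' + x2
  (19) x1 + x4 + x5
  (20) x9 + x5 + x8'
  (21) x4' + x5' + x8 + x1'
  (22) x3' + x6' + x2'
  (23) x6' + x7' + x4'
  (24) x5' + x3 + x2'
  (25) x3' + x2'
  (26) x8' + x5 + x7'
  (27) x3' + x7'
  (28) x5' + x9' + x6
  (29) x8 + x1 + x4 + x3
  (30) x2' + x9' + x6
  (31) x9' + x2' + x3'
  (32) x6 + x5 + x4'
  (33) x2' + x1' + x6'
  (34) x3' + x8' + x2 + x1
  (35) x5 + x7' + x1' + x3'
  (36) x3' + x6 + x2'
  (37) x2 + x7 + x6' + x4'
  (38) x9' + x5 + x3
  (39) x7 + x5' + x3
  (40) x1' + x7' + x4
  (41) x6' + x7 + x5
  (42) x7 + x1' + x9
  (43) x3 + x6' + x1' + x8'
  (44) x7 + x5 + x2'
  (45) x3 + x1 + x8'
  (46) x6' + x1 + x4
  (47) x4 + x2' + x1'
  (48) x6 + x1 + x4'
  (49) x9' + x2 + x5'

Suppose x3 = 0.
Case x5 = 1:
Unit clause (x8') forces x8 = 0.
Unit clause (x2') forces x2 = 0.
Unit clause (x7) forces x7 = 1.
Unit clause (x9) forces x9 = 1.
Now (x9') is unsatisfied and unit — conflict.
So x5 must be the other value — set x5 = 0.
Unit clause (x2') forces x2 = 0.
Unit clause (x8') forces x8 = 0.
Unit clause (x9') forces x9 = 0.
Unit clause (x4') forces x4 = 0.
Now (x4) is unsatisfied and unit — conflict.
Either choice for x5 ends in contradiction.
So every satisfying assignment has x3 = True.

True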